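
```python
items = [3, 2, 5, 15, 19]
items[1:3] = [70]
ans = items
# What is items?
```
Trace:
  items=[3, 2, 5, 15, 19]
  items=[3, 70, 15, 19]
  items=[3, 70, 15, 19], ans=[3, 70, 15, 19]

Final answer: [3, 70, 15, 19]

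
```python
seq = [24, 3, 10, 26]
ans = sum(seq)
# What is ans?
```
Trace:
  seq=[24, 3, 10, 26]
  seq=[24, 3, 10, 26], ans=63

Final answer: 63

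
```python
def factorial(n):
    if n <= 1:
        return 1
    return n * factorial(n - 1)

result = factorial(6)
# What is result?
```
Call trace:
factorial(n=6)
  factorial(n=5)
    factorial(n=4)
      factorial(n=3)
        factorial(n=2)
          factorial(n=1)
          -> return 1
        -> return 2
      -> return 6
    -> return 24
  -> return 120
-> return 720

Final answer: 720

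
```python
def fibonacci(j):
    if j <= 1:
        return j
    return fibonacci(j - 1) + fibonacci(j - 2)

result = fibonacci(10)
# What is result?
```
Call trace (a repeated sub-call is expanded the first time; later identical calls just restate its return value):
fibonacci(j=10)
  fibonacci(j=9)
    fibonacci(j=8)
      fibonacci(j=7)
        fibonacci(j=6)
          fibonacci(j=5)
            fibonacci(j=4)
              fibonacci(j=3)
                fibonacci(j=2)
                  fibonacci(j=1)
                  -> return 1
                  fibonacci(j=0)
                  -> return 0
                -> return 1
                fibonacci(j=1)
                -> return 1
              -> return 2
              fibonacci(j=2) -> return 1  (same call as traced above)
            -> return 3
            fibonacci(j=3) -> return 2  (same call as traced above)
          -> return 5
          fibonacci(j=4) -> return 3  (same call as traced above)
        -> return 8
        fibonacci(j=5) -> return 5  (same call as traced above)
      -> return 13
      fibonacci(j=6) -> return 8  (same call as traced above)
    -> return 21
    fibonacci(j=7) -> return 13  (same call as traced above)
  -> return 34
  fibonacci(j=8) -> return 21  (same call as traced above)
-> return 55

Final answer: 55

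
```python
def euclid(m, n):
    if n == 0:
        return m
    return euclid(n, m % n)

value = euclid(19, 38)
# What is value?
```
Call trace:
euclid(m=19, n=38)
  euclid(m=38, n=19)
    euclid(m=19, n=0)
    -> return 19
  -> return 19
-> return 19

Final answer: 19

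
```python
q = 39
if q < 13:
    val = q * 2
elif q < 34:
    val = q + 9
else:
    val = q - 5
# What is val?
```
Trace:
  q=39
  q=39, val=34

Final answer: 34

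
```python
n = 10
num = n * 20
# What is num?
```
Trace:
  n=10
  n=10, num=200

Final answer: 200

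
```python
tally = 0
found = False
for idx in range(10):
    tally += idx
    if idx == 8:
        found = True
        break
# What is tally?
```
Trace:
  tally=0
  tally=0, found=False
  tally=0, found=False, idx=0
  tally=1, found=False, idx=1
  tally=3, found=False, idx=2
  tally=6, found=False, idx=3
  tally=10, found=False, idx=4
  tally=15, found=False, idx=5
  tally=21, found=False, idx=6
  tally=28, found=False, idx=7
  tally=36, found=True, idx=8

Final answer: 36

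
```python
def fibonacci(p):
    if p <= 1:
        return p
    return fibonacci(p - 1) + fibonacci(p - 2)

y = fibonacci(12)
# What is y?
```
Call trace (a repeated sub-call is expanded the first time; later identical calls just restate its return value):
fibonacci(p=12)
  fibonacci(p=11)
    fibonacci(p=10)
      fibonacci(p=9)
        fibonacci(p=8)
          fibonacci(p=7)
            fibonacci(p=6)
              fibonacci(p=5)
                fibonacci(p=4)
                  fibonacci(p=3)
                    fibonacci(p=2)
                      fibonacci(p=1)
                      -> return 1
                      fibonacci(p=0)
                      -> return 0
                    -> return 1
                    fibonacci(p=1)
                    -> return 1
                  -> return 2
                  fibonacci(p=2) -> return 1  (same call as traced above)
                -> return 3
                fibonacci(p=3) -> return 2  (same call as traced above)
              -> return 5
              fibonacci(p=4) -> return 3  (same call as traced above)
            -> return 8
            fibonacci(p=5) -> return 5  (same call as traced above)
          -> return 13
          fibonacci(p=6) -> return 8  (same call as traced above)
        -> return 21
        fibonacci(p=7) -> return 13  (same call as traced above)
      -> return 34
      fibonacci(p=8) -> return 21  (same call as traced above)
    -> return 55
    fibonacci(p=9) -> return 34  (same call as traced above)
  -> return 89
  fibonacci(p=10) -> return 55  (same call as traced above)
-> return 144

Final answer: 144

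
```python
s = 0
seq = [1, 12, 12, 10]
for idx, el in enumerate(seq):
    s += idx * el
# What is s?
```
Trace:
  s=0
  s=0, idx=0, el=1
  s=12, idx=1, el=12
  s=36, idx=2, el=12
  s=66, idx=3, el=10

Final answer: 66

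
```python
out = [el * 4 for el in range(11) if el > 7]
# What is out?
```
Trace:
  el=0
  el=1
  el=2
  el=3
  el=4
  el=5
  el=6
  el=7
  el=8
  el=9
  el=10
  out=[32, 36, 40]

Final answer: [32, 36, 40]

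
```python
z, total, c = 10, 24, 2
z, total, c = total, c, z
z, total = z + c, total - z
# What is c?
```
Trace:
  z=10, total=24, c=2
  z=24, total=2, c=10
  z=34, total=-22, c=10

Final answer: 10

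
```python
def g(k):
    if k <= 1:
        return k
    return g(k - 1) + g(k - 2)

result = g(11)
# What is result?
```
Call trace (a repeated sub-call is expanded the first time; later identical calls just restate its return value):
g(k=11)
  g(k=10)
    g(k=9)
      g(k=8)
        g(k=7)
          g(k=6)
            g(k=5)
              g(k=4)
                g(k=3)
                  g(k=2)
                    g(k=1)
                    -> return 1
                    g(k=0)
                    -> return 0
                  -> return 1
                  g(k=1)
                  -> return 1
                -> return 2
                g(k=2) -> return 1  (same call as traced above)
              -> return 3
              g(k=3) -> return 2  (same call as traced above)
            -> return 5
            g(k=4) -> return 3  (same call as traced above)
          -> return 8
          g(k=5) -> return 5  (same call as traced above)
        -> return 13
        g(k=6) -> return 8  (same call as traced above)
      -> return 21
      g(k=7) -> return 13  (same call as traced above)
    -> return 34
    g(k=8) -> return 21  (same call as traced above)
  -> return 55
  g(k=9) -> return 34  (same call as traced above)
-> return 89

Final answer: 89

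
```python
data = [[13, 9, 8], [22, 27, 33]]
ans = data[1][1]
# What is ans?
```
Trace:
  data=[[13, 9, 8], [22, 27, 33]]
  data=[[13, 9, 8], [22, 27, 33]], ans=27

Final answer: 27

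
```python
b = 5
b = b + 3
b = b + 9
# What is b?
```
Trace:
  b=5
  b=8
  b=17

Final answer: 17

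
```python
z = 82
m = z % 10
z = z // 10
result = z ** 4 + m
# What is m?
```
Trace:
  z=82
  z=82, m=2
  z=8, m=2
  z=8, m=2, result=4098

Final answer: 2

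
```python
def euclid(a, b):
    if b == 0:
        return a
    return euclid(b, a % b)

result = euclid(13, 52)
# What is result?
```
Call trace:
euclid(a=13, b=52)
  euclid(a=52, b=13)
    euclid(a=13, b=0)
    -> return 13
  -> return 13
-> return 13

Final answer: 13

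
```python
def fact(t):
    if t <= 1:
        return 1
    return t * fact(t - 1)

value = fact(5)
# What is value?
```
Call trace:
fact(t=5)
  fact(t=4)
    fact(t=3)
      fact(t=2)
        fact(t=1)
        -> return 1
      -> return 2
    -> return 6
  -> return 24
-> return 120

Final answer: 120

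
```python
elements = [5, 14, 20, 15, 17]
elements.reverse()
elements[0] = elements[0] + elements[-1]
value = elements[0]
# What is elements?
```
Trace:
  elements=[5, 14, 20, 15, 17]
  elements=[17, 15, 20, 14, 5]
  elements=[22, 15, 20, 14, 5]
  elements=[22, 15, 20, 14, 5], value=22

Final answer: [22, 15, 20, 14, 5]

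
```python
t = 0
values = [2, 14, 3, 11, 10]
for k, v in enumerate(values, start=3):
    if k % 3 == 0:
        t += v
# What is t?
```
Trace:
  t=0
  t=2, k=3, v=2
  t=2, k=4, v=14
  t=2, k=5, v=3
  t=13, k=6, v=11
  t=13, k=7, v=10

Final answer: 13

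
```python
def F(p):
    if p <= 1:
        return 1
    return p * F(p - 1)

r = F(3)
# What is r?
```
Call trace:
F(p=3)
  F(p=2)
    F(p=1)
    -> return 1
  -> return 2
-> return 6

Final answer: 6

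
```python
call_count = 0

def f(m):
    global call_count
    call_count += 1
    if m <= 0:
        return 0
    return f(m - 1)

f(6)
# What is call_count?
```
Call trace:
f(m=6)
  f(m=5)
    f(m=4)
      f(m=3)
        f(m=2)
          f(m=1)
            f(m=0)
            -> return 0
          -> return 0
        -> return 0
      -> return 0
    -> return 0
  -> return 0
-> return 0

call_count is incremented once per call. f is entered once for each m = 6, 5, 4, 3, 2, 1, 0 (the m <= 0 call returns without recursing), i.e. 6 + 1 calls.
call_count = 7

Final answer: 7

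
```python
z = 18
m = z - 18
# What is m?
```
Trace:
  z=18
  z=18, m=0

Final answer: 0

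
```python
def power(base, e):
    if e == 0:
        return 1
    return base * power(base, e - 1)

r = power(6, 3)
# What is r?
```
Call trace:
power(base=6, e=3)
  power(base=6, e=2)
    power(base=6, e=1)
      power(base=6, e=0)
      -> return 1
    -> return 6
  -> return 36
-> return 216

Final answer: 216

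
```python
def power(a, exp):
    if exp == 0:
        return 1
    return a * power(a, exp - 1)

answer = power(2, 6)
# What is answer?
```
Call trace:
power(a=2, exp=6)
  power(a=2, exp=5)
    power(a=2, exp=4)
      power(a=2, exp=3)
        power(a=2, exp=2)
          power(a=2, exp=1)
            power(a=2, exp=0)
            -> return 1
          -> return 2
        -> return 4
      -> return 8
    -> return 16
  -> return 32
-> return 64

Final answer: 64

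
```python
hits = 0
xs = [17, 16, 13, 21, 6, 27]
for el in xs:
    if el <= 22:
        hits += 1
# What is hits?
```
Trace:
  hits=0
  hits=1, el=17
  hits=2, el=16
  hits=3, el=13
  hits=4, el=21
  hits=5, el=6
  hits=5, el=27

Final answer: 5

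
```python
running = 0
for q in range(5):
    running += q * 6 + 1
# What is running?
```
Trace:
  running=0
  running=1, q=0
  running=8, q=1
  running=21, q=2
  running=40, q=3
  running=65, q=4

Final answer: 65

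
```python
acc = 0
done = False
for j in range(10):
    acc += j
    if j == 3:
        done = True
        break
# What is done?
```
Trace:
  acc=0
  acc=0, done=False
  acc=0, done=False, j=0
  acc=1, done=False, j=1
  acc=3, done=False, j=2
  acc=6, done=True, j=3

Final answer: True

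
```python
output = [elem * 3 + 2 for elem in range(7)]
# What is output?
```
Trace:
  elem=0
  elem=1
  elem=2
  elem=3
  elem=4
  elem=5
  elem=6
  output=[2, 5, 8, 11, 14, 17, 20]

Final answer: [2, 5, 8, 11, 14, 17, 20]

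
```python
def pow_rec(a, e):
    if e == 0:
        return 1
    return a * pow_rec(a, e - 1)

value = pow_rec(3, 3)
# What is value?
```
Call trace:
pow_rec(a=3, e=3)
  pow_rec(a=3, e=2)
    pow_rec(a=3, e=1)
      pow_rec(a=3, e=0)
      -> return 1
    -> return 3
  -> return 9
-> return 27

Final answer: 27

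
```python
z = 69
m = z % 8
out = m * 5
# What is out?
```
Trace:
  z=69
  z=69, m=5
  z=69, m=5, out=25

Final answer: 25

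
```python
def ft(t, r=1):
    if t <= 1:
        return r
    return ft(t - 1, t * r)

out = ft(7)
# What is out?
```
Call trace:
ft(t=7, r=1)
  ft(t=6, r=7)
    ft(t=5, r=42)
      ft(t=4, r=210)
        ft(t=3, r=840)
          ft(t=2, r=2520)
            ft(t=1, r=5040)
            -> return 5040
          -> return 5040
        -> return 5040
      -> return 5040
    -> return 5040
  -> return 5040
-> return 5040

Final answer: 5040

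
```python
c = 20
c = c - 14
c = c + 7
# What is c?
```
Trace:
  c=20
  c=6
  c=13

Final answer: 13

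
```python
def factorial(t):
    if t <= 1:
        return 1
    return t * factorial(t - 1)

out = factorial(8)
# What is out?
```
Call trace:
factorial(t=8)
  factorial(t=7)
    factorial(t=6)
      factorial(t=5)
        factorial(t=4)
          factorial(t=3)
            factorial(t=2)
              factorial(t=1)
              -> return 1
            -> return 2
          -> return 6
        -> return 24
      -> return 120
    -> return 720
  -> return 5040
-> return 40320

Final answer: 40320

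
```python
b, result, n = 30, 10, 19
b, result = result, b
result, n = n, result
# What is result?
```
Trace:
  b=30, result=10, n=19
  b=10, result=30, n=19
  b=10, result=19, n=30

Final answer: 19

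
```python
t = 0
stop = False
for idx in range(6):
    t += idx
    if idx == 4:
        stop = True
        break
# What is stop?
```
Trace:
  t=0
  t=0, stop=False
  t=0, stop=False, idx=0
  t=1, stop=False, idx=1
  t=3, stop=False, idx=2
  t=6, stop=False, idx=3
  t=10, stop=True, idx=4

Final answer: True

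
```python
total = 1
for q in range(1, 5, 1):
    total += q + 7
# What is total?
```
Trace:
  total=1
  total=9, q=1
  total=18, q=2
  total=28, q=3
  total=39, q=4

Final answer: 39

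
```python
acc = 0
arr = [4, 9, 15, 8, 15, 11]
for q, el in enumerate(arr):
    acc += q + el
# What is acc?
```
Trace:
  acc=0
  acc=4, q=0, el=4
  acc=14, q=1, el=9
  acc=31, q=2, el=15
  acc=42, q=3, el=8
  acc=61, q=4, el=15
  acc=77, q=5, el=11

Final answer: 77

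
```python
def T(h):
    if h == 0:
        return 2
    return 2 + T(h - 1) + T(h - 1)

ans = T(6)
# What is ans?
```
Call trace (a repeated sub-call is expanded the first time; later identical calls just restate its return value):
T(h=6)
  T(h=5)
    T(h=4)
      T(h=3)
        T(h=2)
          T(h=1)
            T(h=0)
            -> return 2
            T(h=0)
            -> return 2
          -> return 6
          T(h=1) -> return 6  (same call as traced above)
        -> return 14
        T(h=2) -> return 14  (same call as traced above)
      -> return 30
      T(h=3) -> return 30  (same call as traced above)
    -> return 62
    T(h=4) -> return 62  (same call as traced above)
  -> return 126
  T(h=5) -> return 126  (same call as traced above)
-> return 254

Final answer: 254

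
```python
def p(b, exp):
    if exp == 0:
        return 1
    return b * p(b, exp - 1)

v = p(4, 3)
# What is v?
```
Call trace:
p(b=4, exp=3)
  p(b=4, exp=2)
    p(b=4, exp=1)
      p(b=4, exp=0)
      -> return 1
    -> return 4
  -> return 16
-> return 64

Final answer: 64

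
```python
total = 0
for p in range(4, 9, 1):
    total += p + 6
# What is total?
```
Trace:
  total=0
  total=10, p=4
  total=21, p=5
  total=33, p=6
  total=46, p=7
  total=60, p=8

Final answer: 60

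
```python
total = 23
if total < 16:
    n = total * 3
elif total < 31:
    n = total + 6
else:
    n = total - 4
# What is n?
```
Trace:
  total=23
  total=23, n=29

Final answer: 29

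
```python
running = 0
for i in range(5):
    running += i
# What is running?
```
Trace:
  running=0
  running=0, i=0
  running=1, i=1
  running=3, i=2
  running=6, i=3
  running=10, i=4

Final answer: 10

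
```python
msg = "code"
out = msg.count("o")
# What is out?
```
Trace:
  msg='code'
  msg='code', out=1

Final answer: 1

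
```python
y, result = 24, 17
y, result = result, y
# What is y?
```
Trace:
  y=24, result=17
  y=17, result=24

Final answer: 17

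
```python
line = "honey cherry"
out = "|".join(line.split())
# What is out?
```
Trace:
  line='honey cherry'
  line='honey cherry', out='honey|cherry'

Final answer: 'honey|cherry'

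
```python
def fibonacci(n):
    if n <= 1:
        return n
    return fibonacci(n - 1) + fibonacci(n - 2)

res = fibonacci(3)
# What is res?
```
Call trace:
fibonacci(n=3)
  fibonacci(n=2)
    fibonacci(n=1)
    -> return 1
    fibonacci(n=0)
    -> return 0
  -> return 1
  fibonacci(n=1)
  -> return 1
-> return 2

Final answer: 2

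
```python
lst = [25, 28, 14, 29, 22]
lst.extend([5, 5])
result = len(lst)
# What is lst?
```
Trace:
  lst=[25, 28, 14, 29, 22]
  lst=[25, 28, 14, 29, 22, 5, 5]
  lst=[25, 28, 14, 29, 22, 5, 5], result=7

Final answer: [25, 28, 14, 29, 22, 5, 5]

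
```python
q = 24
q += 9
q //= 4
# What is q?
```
Trace:
  q=24
  q=33
  q=8

Final answer: 8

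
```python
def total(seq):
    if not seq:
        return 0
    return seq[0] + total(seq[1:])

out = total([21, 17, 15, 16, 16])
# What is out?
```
Call trace:
total(seq=[21, 17, 15, 16, 16])
  total(seq=[17, 15, 16, 16])
    total(seq=[15, 16, 16])
      total(seq=[16, 16])
        total(seq=[16])
          total(seq=[])
          -> return 0
        -> return 16
      -> return 32
    -> return 47
  -> return 64
-> return 85

Final answer: 85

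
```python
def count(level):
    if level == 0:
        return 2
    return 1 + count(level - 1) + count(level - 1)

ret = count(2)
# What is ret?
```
Call trace (a repeated sub-call is expanded the first time; later identical calls just restate its return value):
count(level=2)
  count(level=1)
    count(level=0)
    -> return 2
    count(level=0)
    -> return 2
  -> return 5
  count(level=1) -> return 5  (same call as traced above)
-> return 11

Final answer: 11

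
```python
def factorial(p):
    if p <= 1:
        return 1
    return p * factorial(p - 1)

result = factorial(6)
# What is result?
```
Call trace:
factorial(p=6)
  factorial(p=5)
    factorial(p=4)
      factorial(p=3)
        factorial(p=2)
          factorial(p=1)
          -> return 1
        -> return 2
      -> return 6
    -> return 24
  -> return 120
-> return 720

Final answer: 720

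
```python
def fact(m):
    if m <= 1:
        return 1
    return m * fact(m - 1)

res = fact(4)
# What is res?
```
Call trace:
fact(m=4)
  fact(m=3)
    fact(m=2)
      fact(m=1)
      -> return 1
    -> return 2
  -> return 6
-> return 24

Final answer: 24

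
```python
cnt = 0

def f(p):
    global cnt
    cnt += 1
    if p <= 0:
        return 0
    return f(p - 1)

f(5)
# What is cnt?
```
Call trace:
f(p=5)
  f(p=4)
    f(p=3)
      f(p=2)
        f(p=1)
          f(p=0)
          -> return 0
        -> return 0
      -> return 0
    -> return 0
  -> return 0
-> return 0

cnt is incremented once per call. f is entered once for each p = 5, 4, 3, 2, 1, 0 (the p <= 0 call returns without recursing), i.e. 5 + 1 calls.
cnt = 6

Final answer: 6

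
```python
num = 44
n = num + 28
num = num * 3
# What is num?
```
Trace:
  num=44
  num=44, n=72
  num=132, n=72

Final answer: 132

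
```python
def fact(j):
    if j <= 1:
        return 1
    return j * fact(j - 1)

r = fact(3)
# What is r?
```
Call trace:
fact(j=3)
  fact(j=2)
    fact(j=1)
    -> return 1
  -> return 2
-> return 6

Final answer: 6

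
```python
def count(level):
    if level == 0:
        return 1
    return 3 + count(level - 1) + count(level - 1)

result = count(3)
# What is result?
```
Call trace (a repeated sub-call is expanded the first time; later identical calls just restate its return value):
count(level=3)
  count(level=2)
    count(level=1)
      count(level=0)
      -> return 1
      count(level=0)
      -> return 1
    -> return 5
    count(level=1) -> return 5  (same call as traced above)
  -> return 13
  count(level=2) -> return 13  (same call as traced above)
-> return 29

Final answer: 29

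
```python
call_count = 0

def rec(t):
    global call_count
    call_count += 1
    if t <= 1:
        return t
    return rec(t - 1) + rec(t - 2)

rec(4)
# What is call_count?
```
Call trace (a repeated sub-call is expanded the first time; later identical calls just restate its return value):
rec(t=4)
  rec(t=3)
    rec(t=2)
      rec(t=1)
      -> return 1
      rec(t=0)
      -> return 0
    -> return 1
    rec(t=1)
    -> return 1
  -> return 2
  rec(t=2) -> return 1  (same call as traced above)
-> return 3

call_count is incremented once per call, so count the calls in each subtree. Let C(t) = number of calls made by rec(t).
C(0) = C(1) = 1 (base case, no recursion); C(t) = 1 + C(t - 1) + C(t - 2) otherwise.
C(2) = 1 + C(1) + C(0) = 1 + 1 + 1 = 3
C(3) = 1 + C(2) + C(1) = 1 + 3 + 1 = 5
C(4) = 1 + C(3) + C(2) = 1 + 5 + 3 = 9
call_count = C(4) = 9

Final answer: 9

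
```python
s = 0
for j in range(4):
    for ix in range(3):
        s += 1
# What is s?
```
Trace:
  s=0
  s=1, j=0, ix=0
  s=2, j=0, ix=1
  s=3, j=0, ix=2
  s=4, j=1, ix=0
  s=5, j=1, ix=1
  s=6, j=1, ix=2
  s=7, j=2, ix=0
  s=8, j=2, ix=1
  s=9, j=2, ix=2
  s=10, j=3, ix=0
  s=11, j=3, ix=1
  s=12, j=3, ix=2

Final answer: 12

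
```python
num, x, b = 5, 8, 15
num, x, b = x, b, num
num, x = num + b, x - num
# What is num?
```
Trace:
  num=5, x=8, b=15
  num=8, x=15, b=5
  num=13, x=7, b=5

Final answer: 13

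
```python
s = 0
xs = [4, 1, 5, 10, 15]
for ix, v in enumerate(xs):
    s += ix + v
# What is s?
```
Trace:
  s=0
  s=4, ix=0, v=4
  s=6, ix=1, v=1
  s=13, ix=2, v=5
  s=26, ix=3, v=10
  s=45, ix=4, v=15

Final answer: 45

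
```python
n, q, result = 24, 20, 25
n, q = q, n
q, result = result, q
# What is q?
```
Trace:
  n=24, q=20, result=25
  n=20, q=24, result=25
  n=20, q=25, result=24

Final answer: 25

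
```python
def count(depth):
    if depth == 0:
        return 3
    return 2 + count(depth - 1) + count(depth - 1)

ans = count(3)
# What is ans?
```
Call trace (a repeated sub-call is expanded the first time; later identical calls just restate its return value):
count(depth=3)
  count(depth=2)
    count(depth=1)
      count(depth=0)
      -> return 3
      count(depth=0)
      -> return 3
    -> return 8
    count(depth=1) -> return 8  (same call as traced above)
  -> return 18
  count(depth=2) -> return 18  (same call as traced above)
-> return 38

Final answer: 38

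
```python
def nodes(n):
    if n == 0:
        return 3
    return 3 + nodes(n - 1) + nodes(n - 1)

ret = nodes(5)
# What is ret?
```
Call trace (a repeated sub-call is expanded the first time; later identical calls just restate its return value):
nodes(n=5)
  nodes(n=4)
    nodes(n=3)
      nodes(n=2)
        nodes(n=1)
          nodes(n=0)
          -> return 3
          nodes(n=0)
          -> return 3
        -> return 9
        nodes(n=1) -> return 9  (same call as traced above)
      -> return 21
      nodes(n=2) -> return 21  (same call as traced above)
    -> return 45
    nodes(n=3) -> return 45  (same call as traced above)
  -> return 93
  nodes(n=4) -> return 93  (same call as traced above)
-> return 189

Final answer: 189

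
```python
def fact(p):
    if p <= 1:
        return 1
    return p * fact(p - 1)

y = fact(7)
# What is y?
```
Call trace:
fact(p=7)
  fact(p=6)
    fact(p=5)
      fact(p=4)
        fact(p=3)
          fact(p=2)
            fact(p=1)
            -> return 1
          -> return 2
        -> return 6
      -> return 24
    -> return 120
  -> return 720
-> return 5040

Final answer: 5040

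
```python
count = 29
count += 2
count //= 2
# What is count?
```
Trace:
  count=29
  count=31
  count=15

Final answer: 15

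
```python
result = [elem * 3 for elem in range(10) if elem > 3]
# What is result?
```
Trace:
  elem=0
  elem=1
  elem=2
  elem=3
  elem=4
  elem=5
  elem=6
  elem=7
  elem=8
  elem=9
  result=[12, 15, 18, 21, 24, 27]

Final answer: [12, 15, 18, 21, 24, 27]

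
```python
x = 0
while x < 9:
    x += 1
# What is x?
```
Trace:
  x=0
  x=1
  x=2
  x=3
  x=4
  x=5
  x=6
  x=7
  x=8
  x=9

Final answer: 9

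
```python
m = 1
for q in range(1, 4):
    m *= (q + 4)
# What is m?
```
Trace:
  m=1
  m=5, q=1
  m=30, q=2
  m=210, q=3

Final answer: 210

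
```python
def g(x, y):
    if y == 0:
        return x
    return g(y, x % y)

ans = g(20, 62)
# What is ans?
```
Call trace:
g(x=20, y=62)
  g(x=62, y=20)
    g(x=20, y=2)
      g(x=2, y=0)
      -> return 2
    -> return 2
  -> return 2
-> return 2

Final answer: 2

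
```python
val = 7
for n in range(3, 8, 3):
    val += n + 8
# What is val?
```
Trace:
  val=7
  val=18, n=3
  val=32, n=6

Final answer: 32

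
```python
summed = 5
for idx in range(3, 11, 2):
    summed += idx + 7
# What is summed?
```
Trace:
  summed=5
  summed=15, idx=3
  summed=27, idx=5
  summed=41, idx=7
  summed=57, idx=9

Final answer: 57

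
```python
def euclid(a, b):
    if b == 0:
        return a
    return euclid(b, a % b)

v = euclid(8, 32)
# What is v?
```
Call trace:
euclid(a=8, b=32)
  euclid(a=32, b=8)
    euclid(a=8, b=0)
    -> return 8
  -> return 8
-> return 8

Final answer: 8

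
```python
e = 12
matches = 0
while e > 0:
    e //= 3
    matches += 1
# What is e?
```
Trace:
  e=12
  e=12, matches=0
  e=4, matches=1
  e=1, matches=2
  e=0, matches=3

Final answer: 0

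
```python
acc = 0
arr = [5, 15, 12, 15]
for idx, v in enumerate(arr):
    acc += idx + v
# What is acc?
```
Trace:
  acc=0
  acc=5, idx=0, v=5
  acc=21, idx=1, v=15
  acc=35, idx=2, v=12
  acc=53, idx=3, v=15

Final answer: 53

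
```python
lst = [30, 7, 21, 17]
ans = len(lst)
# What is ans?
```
Trace:
  lst=[30, 7, 21, 17]
  lst=[30, 7, 21, 17], ans=4

Final answer: 4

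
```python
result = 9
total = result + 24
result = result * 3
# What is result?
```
Trace:
  result=9
  result=9, total=33
  result=27, total=33

Final answer: 27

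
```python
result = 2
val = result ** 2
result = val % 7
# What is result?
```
Trace:
  result=2
  result=2, val=4
  result=4, val=4

Final answer: 4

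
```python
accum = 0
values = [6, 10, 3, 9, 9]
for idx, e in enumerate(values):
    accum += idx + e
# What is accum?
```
Trace:
  accum=0
  accum=6, idx=0, e=6
  accum=17, idx=1, e=10
  accum=22, idx=2, e=3
  accum=34, idx=3, e=9
  accum=47, idx=4, e=9

Final answer: 47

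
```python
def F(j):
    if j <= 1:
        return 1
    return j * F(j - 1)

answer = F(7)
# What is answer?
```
Call trace:
F(j=7)
  F(j=6)
    F(j=5)
      F(j=4)
        F(j=3)
          F(j=2)
            F(j=1)
            -> return 1
          -> return 2
        -> return 6
      -> return 24
    -> return 120
  -> return 720
-> return 5040

Final answer: 5040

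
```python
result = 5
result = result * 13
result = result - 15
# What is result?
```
Trace:
  result=5
  result=65
  result=50

Final answer: 50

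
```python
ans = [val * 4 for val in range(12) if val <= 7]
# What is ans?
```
Trace:
  val=0
  val=1
  val=2
  val=3
  val=4
  val=5
  val=6
  val=7
  val=8
  val=9
  val=10
  val=11
  ans=[0, 4, 8, 12, 16, 20, 24, 28]

Final answer: [0, 4, 8, 12, 16, 20, 24, 28]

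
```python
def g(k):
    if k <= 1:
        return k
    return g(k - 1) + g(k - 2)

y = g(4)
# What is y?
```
Call trace (a repeated sub-call is expanded the first time; later identical calls just restate its return value):
g(k=4)
  g(k=3)
    g(k=2)
      g(k=1)
      -> return 1
      g(k=0)
      -> return 0
    -> return 1
    g(k=1)
    -> return 1
  -> return 2
  g(k=2) -> return 1  (same call as traced above)
-> return 3

Final answer: 3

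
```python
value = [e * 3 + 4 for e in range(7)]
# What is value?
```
Trace:
  e=0
  e=1
  e=2
  e=3
  e=4
  e=5
  e=6
  value=[4, 7, 10, 13, 16, 19, 22]

Final answer: [4, 7, 10, 13, 16, 19, 22]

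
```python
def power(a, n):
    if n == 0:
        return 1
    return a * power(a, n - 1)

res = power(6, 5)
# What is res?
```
Call trace:
power(a=6, n=5)
  power(a=6, n=4)
    power(a=6, n=3)
      power(a=6, n=2)
        power(a=6, n=1)
          power(a=6, n=0)
          -> return 1
        -> return 6
      -> return 36
    -> return 216
  -> return 1296
-> return 7776

Final answer: 7776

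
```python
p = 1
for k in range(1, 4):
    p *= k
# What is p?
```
Trace:
  p=1
  p=1, k=1
  p=2, k=2
  p=6, k=3

Final answer: 6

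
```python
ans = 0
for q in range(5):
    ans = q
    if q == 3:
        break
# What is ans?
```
Trace:
  ans=0
  ans=0, q=0
  ans=1, q=1
  ans=2, q=2
  ans=3, q=3

Final answer: 3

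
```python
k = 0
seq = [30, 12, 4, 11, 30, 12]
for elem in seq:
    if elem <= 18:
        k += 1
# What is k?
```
Trace:
  k=0
  k=0, elem=30
  k=1, elem=12
  k=2, elem=4
  k=3, elem=11
  k=3, elem=30
  k=4, elem=12

Final answer: 4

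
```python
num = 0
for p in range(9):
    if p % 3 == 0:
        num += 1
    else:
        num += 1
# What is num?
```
Trace:
  num=0
  num=1, p=0
  num=2, p=1
  num=3, p=2
  num=4, p=3
  num=5, p=4
  num=6, p=5
  num=7, p=6
  num=8, p=7
  num=9, p=8

Final answer: 9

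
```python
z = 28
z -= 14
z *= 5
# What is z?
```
Trace:
  z=28
  z=14
  z=70

Final answer: 70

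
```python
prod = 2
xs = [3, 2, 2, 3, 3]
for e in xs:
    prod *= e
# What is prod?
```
Trace:
  prod=2
  prod=6, e=3
  prod=12, e=2
  prod=24, e=2
  prod=72, e=3
  prod=216, e=3

Final answer: 216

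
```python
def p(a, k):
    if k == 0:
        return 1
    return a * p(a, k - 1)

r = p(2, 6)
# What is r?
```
Call trace:
p(a=2, k=6)
  p(a=2, k=5)
    p(a=2, k=4)
      p(a=2, k=3)
        p(a=2, k=2)
          p(a=2, k=1)
            p(a=2, k=0)
            -> return 1
          -> return 2
        -> return 4
      -> return 8
    -> return 16
  -> return 32
-> return 64

Final answer: 64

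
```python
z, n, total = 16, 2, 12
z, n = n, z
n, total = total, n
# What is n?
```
Trace:
  z=16, n=2, total=12
  z=2, n=16, total=12
  z=2, n=12, total=16

Final answer: 12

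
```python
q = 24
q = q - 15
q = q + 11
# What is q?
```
Trace:
  q=24
  q=9
  q=20

Final answer: 20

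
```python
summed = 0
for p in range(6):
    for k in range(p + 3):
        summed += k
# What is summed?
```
Trace:
  summed=0
  summed=0, p=0, k=0
  summed=1, p=0, k=1
  summed=3, p=0, k=2
  summed=3, p=1, k=0
  summed=4, p=1, k=1
  summed=6, p=1, k=2
  summed=9, p=1, k=3
  summed=9, p=2, k=0
  summed=10, p=2, k=1
  summed=12, p=2, k=2
  summed=15, p=2, k=3
  summed=19, p=2, k=4
  summed=19, p=3, k=0
  summed=20, p=3, k=1
  summed=22, p=3, k=2
  summed=25, p=3, k=3
  summed=29, p=3, k=4
  summed=34, p=3, k=5
  summed=34, p=4, k=0
  summed=35, p=4, k=1
  summed=37, p=4, k=2
  summed=40, p=4, k=3
  summed=44, p=4, k=4
  summed=49, p=4, k=5
  summed=55, p=4, k=6
  summed=55, p=5, k=0
  summed=56, p=5, k=1
  summed=58, p=5, k=2
  summed=61, p=5, k=3
  summed=65, p=5, k=4
  summed=70, p=5, k=5
  summed=76, p=5, k=6
  summed=83, p=5, k=7

Final answer: 83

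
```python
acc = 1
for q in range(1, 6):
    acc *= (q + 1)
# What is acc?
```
Trace:
  acc=1
  acc=2, q=1
  acc=6, q=2
  acc=24, q=3
  acc=120, q=4
  acc=720, q=5

Final answer: 720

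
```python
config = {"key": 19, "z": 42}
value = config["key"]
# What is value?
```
Trace:
  config={'key': 19, 'z': 42}
  config={'key': 19, 'z': 42}, value=19

Final answer: 19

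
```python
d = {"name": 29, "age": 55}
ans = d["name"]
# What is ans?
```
Trace:
  d={'name': 29, 'age': 55}
  d={'name': 29, 'age': 55}, ans=29

Final answer: 29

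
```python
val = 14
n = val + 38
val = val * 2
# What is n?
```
Trace:
  val=14
  val=14, n=52
  val=28, n=52

Final answer: 52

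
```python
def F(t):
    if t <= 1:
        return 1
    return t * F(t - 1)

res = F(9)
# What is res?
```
Call trace:
F(t=9)
  F(t=8)
    F(t=7)
      F(t=6)
        F(t=5)
          F(t=4)
            F(t=3)
              F(t=2)
                F(t=1)
                -> return 1
              -> return 2
            -> return 6
          -> return 24
        -> return 120
      -> return 720
    -> return 5040
  -> return 40320
-> return 362880

Final answer: 362880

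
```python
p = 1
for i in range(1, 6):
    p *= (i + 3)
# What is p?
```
Trace:
  p=1
  p=4, i=1
  p=20, i=2
  p=120, i=3
  p=840, i=4
  p=6720, i=5

Final answer: 6720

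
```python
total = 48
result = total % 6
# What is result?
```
Trace:
  total=48
  total=48, result=0

Final answer: 0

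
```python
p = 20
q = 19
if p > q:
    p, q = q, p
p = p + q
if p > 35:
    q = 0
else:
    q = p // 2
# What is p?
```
Trace:
  p=20
  p=20, q=19
  p=19, q=20
  p=39, q=20
  p=39, q=0

Final answer: 39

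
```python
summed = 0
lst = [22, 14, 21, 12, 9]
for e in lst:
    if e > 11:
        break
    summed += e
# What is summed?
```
Trace:
  summed=0
  summed=0, e=22

Final answer: 0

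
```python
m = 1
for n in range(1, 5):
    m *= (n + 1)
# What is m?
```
Trace:
  m=1
  m=2, n=1
  m=6, n=2
  m=24, n=3
  m=120, n=4

Final answer: 120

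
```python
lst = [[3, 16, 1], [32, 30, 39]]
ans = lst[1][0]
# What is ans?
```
Trace:
  lst=[[3, 16, 1], [32, 30, 39]]
  lst=[[3, 16, 1], [32, 30, 39]], ans=32

Final answer: 32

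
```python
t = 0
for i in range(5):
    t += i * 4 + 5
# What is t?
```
Trace:
  t=0
  t=5, i=0
  t=14, i=1
  t=27, i=2
  t=44, i=3
  t=65, i=4

Final answer: 65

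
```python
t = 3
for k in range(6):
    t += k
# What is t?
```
Trace:
  t=3
  t=3, k=0
  t=4, k=1
  t=6, k=2
  t=9, k=3
  t=13, k=4
  t=18, k=5

Final answer: 18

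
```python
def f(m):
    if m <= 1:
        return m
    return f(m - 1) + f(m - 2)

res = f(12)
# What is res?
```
Call trace (a repeated sub-call is expanded the first time; later identical calls just restate its return value):
f(m=12)
  f(m=11)
    f(m=10)
      f(m=9)
        f(m=8)
          f(m=7)
            f(m=6)
              f(m=5)
                f(m=4)
                  f(m=3)
                    f(m=2)
                      f(m=1)
                      -> return 1
                      f(m=0)
                      -> return 0
                    -> return 1
                    f(m=1)
                    -> return 1
                  -> return 2
                  f(m=2) -> return 1  (same call as traced above)
                -> return 3
                f(m=3) -> return 2  (same call as traced above)
              -> return 5
              f(m=4) -> return 3  (same call as traced above)
            -> return 8
            f(m=5) -> return 5  (same call as traced above)
          -> return 13
          f(m=6) -> return 8  (same call as traced above)
        -> return 21
        f(m=7) -> return 13  (same call as traced above)
      -> return 34
      f(m=8) -> return 21  (same call as traced above)
    -> return 55
    f(m=9) -> return 34  (same call as traced above)
  -> return 89
  f(m=10) -> return 55  (same call as traced above)
-> return 144

Final answer: 144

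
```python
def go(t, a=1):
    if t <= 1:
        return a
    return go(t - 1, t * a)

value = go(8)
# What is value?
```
Call trace:
go(t=8, a=1)
  go(t=7, a=8)
    go(t=6, a=56)
      go(t=5, a=336)
        go(t=4, a=1680)
          go(t=3, a=6720)
            go(t=2, a=20160)
              go(t=1, a=40320)
              -> return 40320
            -> return 40320
          -> return 40320
        -> return 40320
      -> return 40320
    -> return 40320
  -> return 40320
-> return 40320

Final answer: 40320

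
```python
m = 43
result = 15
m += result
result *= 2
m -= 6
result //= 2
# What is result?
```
Trace:
  m=43
  m=43, result=15
  m=58, result=15
  m=58, result=30
  m=52, result=30
  m=52, result=15

Final answer: 15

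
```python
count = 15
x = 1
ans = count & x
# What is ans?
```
Trace:
  count=15
  count=15, x=1
  count=15, x=1, ans=1

Final answer: 1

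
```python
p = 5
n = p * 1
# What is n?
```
Trace:
  p=5
  p=5, n=5

Final answer: 5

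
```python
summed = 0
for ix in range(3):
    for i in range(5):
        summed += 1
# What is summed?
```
Trace:
  summed=0
  summed=1, ix=0, i=0
  summed=2, ix=0, i=1
  summed=3, ix=0, i=2
  summed=4, ix=0, i=3
  summed=5, ix=0, i=4
  summed=6, ix=1, i=0
  summed=7, ix=1, i=1
  summed=8, ix=1, i=2
  summed=9, ix=1, i=3
  summed=10, ix=1, i=4
  summed=11, ix=2, i=0
  summed=12, ix=2, i=1
  summed=13, ix=2, i=2
  summed=14, ix=2, i=3
  summed=15, ix=2, i=4

Final answer: 15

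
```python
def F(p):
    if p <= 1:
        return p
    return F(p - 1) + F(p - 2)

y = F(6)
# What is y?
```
Call trace (a repeated sub-call is expanded the first time; later identical calls just restate its return value):
F(p=6)
  F(p=5)
    F(p=4)
      F(p=3)
        F(p=2)
          F(p=1)
          -> return 1
          F(p=0)
          -> return 0
        -> return 1
        F(p=1)
        -> return 1
      -> return 2
      F(p=2) -> return 1  (same call as traced above)
    -> return 3
    F(p=3) -> return 2  (same call as traced above)
  -> return 5
  F(p=4) -> return 3  (same call as traced above)
-> return 8

Final answer: 8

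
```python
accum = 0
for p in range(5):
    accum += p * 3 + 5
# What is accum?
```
Trace:
  accum=0
  accum=5, p=0
  accum=13, p=1
  accum=24, p=2
  accum=38, p=3
  accum=55, p=4

Final answer: 55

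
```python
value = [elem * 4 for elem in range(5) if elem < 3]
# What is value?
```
Trace:
  elem=0
  elem=1
  elem=2
  elem=3
  elem=4
  value=[0, 4, 8]

Final answer: [0, 4, 8]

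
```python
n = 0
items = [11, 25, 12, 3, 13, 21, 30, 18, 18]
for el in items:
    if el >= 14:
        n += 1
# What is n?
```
Trace:
  n=0
  n=0, el=11
  n=1, el=25
  n=1, el=12
  n=1, el=3
  n=1, el=13
  n=2, el=21
  n=3, el=30
  n=4, el=18
  n=5, el=18

Final answer: 5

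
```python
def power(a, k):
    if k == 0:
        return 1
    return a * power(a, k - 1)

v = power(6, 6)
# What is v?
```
Call trace:
power(a=6, k=6)
  power(a=6, k=5)
    power(a=6, k=4)
      power(a=6, k=3)
        power(a=6, k=2)
          power(a=6, k=1)
            power(a=6, k=0)
            -> return 1
          -> return 6
        -> return 36
      -> return 216
    -> return 1296
  -> return 7776
-> return 46656

Final answer: 46656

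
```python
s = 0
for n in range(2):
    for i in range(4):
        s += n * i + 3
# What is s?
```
Trace:
  s=0
  s=3, n=0, i=0
  s=6, n=0, i=1
  s=9, n=0, i=2
  s=12, n=0, i=3
  s=15, n=1, i=0
  s=19, n=1, i=1
  s=24, n=1, i=2
  s=30, n=1, i=3

Final answer: 30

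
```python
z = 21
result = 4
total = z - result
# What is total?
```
Trace:
  z=21
  z=21, result=4
  z=21, result=4, total=17

Final answer: 17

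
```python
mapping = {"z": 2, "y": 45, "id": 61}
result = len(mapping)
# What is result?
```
Trace:
  mapping={'z': 2, 'y': 45, 'id': 61}
  mapping={'z': 2, 'y': 45, 'id': 61}, result=3

Final answer: 3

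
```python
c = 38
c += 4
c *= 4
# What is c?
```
Trace:
  c=38
  c=42
  c=168

Final answer: 168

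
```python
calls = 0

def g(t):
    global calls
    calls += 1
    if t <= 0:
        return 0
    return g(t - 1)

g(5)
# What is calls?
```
Call trace:
g(t=5)
  g(t=4)
    g(t=3)
      g(t=2)
        g(t=1)
          g(t=0)
          -> return 0
        -> return 0
      -> return 0
    -> return 0
  -> return 0
-> return 0

calls is incremented once per call. g is entered once for each t = 5, 4, 3, 2, 1, 0 (the t <= 0 call returns without recursing), i.e. 5 + 1 calls.
calls = 6

Final answer: 6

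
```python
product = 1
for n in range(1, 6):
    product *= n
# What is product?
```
Trace:
  product=1
  product=1, n=1
  product=2, n=2
  product=6, n=3
  product=24, n=4
  product=120, n=5

Final answer: 120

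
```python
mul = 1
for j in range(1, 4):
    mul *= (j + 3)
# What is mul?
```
Trace:
  mul=1
  mul=4, j=1
  mul=20, j=2
  mul=120, j=3

Final answer: 120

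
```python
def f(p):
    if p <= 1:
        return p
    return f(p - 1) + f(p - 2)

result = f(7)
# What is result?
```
Call trace (a repeated sub-call is expanded the first time; later identical calls just restate its return value):
f(p=7)
  f(p=6)
    f(p=5)
      f(p=4)
        f(p=3)
          f(p=2)
            f(p=1)
            -> return 1
            f(p=0)
            -> return 0
          -> return 1
          f(p=1)
          -> return 1
        -> return 2
        f(p=2) -> return 1  (same call as traced above)
      -> return 3
      f(p=3) -> return 2  (same call as traced above)
    -> return 5
    f(p=4) -> return 3  (same call as traced above)
  -> return 8
  f(p=5) -> return 5  (same call as traced above)
-> return 13

Final answer: 13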